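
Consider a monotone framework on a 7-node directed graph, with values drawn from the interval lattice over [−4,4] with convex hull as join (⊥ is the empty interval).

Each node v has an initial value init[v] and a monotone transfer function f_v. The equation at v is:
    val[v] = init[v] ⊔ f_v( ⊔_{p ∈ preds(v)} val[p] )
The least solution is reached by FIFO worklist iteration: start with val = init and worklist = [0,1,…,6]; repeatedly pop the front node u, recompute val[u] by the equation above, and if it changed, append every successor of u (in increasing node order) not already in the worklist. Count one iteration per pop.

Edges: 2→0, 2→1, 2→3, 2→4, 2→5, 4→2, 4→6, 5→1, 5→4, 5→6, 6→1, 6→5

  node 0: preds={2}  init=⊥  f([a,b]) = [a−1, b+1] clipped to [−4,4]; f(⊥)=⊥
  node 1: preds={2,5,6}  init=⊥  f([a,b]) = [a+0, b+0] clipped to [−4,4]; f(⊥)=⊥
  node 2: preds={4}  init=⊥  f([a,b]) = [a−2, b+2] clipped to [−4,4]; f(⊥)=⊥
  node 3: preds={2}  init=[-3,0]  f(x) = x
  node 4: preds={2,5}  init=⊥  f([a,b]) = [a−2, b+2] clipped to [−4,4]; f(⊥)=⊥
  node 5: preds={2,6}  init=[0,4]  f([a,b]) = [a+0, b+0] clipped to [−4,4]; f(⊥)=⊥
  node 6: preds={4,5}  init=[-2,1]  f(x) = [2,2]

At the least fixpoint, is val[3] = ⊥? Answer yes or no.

no

Worklist (17 pops):
  #1 pop 0: in=⊥ → ⊥ (no change)
  #2 pop 1: in=[-2,4] → [-2,4] (was ⊥); enqueue []
  #3 pop 2: in=⊥ → ⊥ (no change)
  #4 pop 3: in=⊥ → [-3,0] (no change)
  #5 pop 4: in=[0,4] → [-2,4] (was ⊥); enqueue [2]
  #6 pop 5: in=[-2,1] → [-2,4] (was [0,4]); enqueue [1,4]
  #7 pop 6: in=[-2,4] → [-2,2] (was [-2,1]); enqueue [5]
  #8 pop 2: in=[-2,4] → [-4,4] (was ⊥); enqueue [0,3]
  #9 pop 1: in=[-4,4] → [-4,4] (was [-2,4]); enqueue []
  #10 pop 4: in=[-4,4] → [-4,4] (was [-2,4]); enqueue [2,6]
  #11 pop 5: in=[-4,4] → [-4,4] (was [-2,4]); enqueue [1,4]
  #12 pop 0: in=[-4,4] → [-4,4] (was ⊥); enqueue []
  #13 pop 3: in=[-4,4] → [-4,4] (was [-3,0]); enqueue []
  #14 pop 2: in=[-4,4] → [-4,4] (no change)
  #15 pop 6: in=[-4,4] → [-2,2] (no change)
  #16 pop 1: in=[-4,4] → [-4,4] (no change)
  #17 pop 4: in=[-4,4] → [-4,4] (no change)

Fixpoint:
  val[0] = [-4,4]
  val[1] = [-4,4]
  val[2] = [-4,4]
  val[3] = [-4,4]
  val[4] = [-4,4]
  val[5] = [-4,4]
  val[6] = [-2,2]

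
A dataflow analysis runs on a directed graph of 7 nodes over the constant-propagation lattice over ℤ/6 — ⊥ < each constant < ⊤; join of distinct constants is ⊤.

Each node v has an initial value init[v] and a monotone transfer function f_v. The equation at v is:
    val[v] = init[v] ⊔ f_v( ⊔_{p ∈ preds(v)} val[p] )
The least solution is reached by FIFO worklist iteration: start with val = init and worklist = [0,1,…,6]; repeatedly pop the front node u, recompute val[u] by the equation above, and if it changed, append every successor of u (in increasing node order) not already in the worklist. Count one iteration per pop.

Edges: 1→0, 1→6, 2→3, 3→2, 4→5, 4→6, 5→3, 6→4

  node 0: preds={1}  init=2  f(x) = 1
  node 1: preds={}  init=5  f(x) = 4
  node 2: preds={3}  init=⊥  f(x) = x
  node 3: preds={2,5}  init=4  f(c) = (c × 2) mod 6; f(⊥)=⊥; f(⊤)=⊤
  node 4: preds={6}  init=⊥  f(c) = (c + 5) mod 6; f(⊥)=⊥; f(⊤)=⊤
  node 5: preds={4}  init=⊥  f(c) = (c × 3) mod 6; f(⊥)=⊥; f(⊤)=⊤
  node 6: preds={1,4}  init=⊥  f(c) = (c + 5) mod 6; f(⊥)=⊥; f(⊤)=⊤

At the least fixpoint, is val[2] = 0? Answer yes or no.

no

Trace (14 dequeues):
  [1] u=0 | in 5 | out ⊤ | prev 2 | push {}
  [2] u=1 | in ⊥ | out ⊤ | prev 5 | push {0}
  [3] u=2 | in 4 | out 4 | prev ⊥ | push {}
  [4] u=3 | in 4 | out ⊤ | prev 4 | push {2}
  [5] u=4 | in ⊥ | out ⊥ | ==
  [6] u=5 | in ⊥ | out ⊥ | ==
  [7] u=6 | in ⊤ | out ⊤ | prev ⊥ | push {4}
  [8] u=0 | in ⊤ | out ⊤ | ==
  [9] u=2 | in ⊤ | out ⊤ | prev 4 | push {3}
  [10] u=4 | in ⊤ | out ⊤ | prev ⊥ | push {5,6}
  [11] u=3 | in ⊤ | out ⊤ | ==
  [12] u=5 | in ⊤ | out ⊤ | prev ⊥ | push {3}
  [13] u=6 | in ⊤ | out ⊤ | ==
  [14] u=3 | in ⊤ | out ⊤ | ==

Converged values:
  [0] ⊤
  [1] ⊤
  [2] ⊤
  [3] ⊤
  [4] ⊤
  [5] ⊤
  [6] ⊤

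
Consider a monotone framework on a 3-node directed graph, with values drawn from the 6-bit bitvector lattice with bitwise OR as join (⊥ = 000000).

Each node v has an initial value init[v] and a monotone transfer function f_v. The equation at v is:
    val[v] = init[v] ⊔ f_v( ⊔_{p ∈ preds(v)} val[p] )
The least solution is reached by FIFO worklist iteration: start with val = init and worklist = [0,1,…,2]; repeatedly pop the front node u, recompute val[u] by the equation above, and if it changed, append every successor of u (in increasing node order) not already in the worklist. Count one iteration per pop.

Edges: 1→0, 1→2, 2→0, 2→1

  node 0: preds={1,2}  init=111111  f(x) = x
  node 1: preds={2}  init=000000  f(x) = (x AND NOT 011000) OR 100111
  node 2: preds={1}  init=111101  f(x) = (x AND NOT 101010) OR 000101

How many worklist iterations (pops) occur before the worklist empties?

4

Trace (4 dequeues):
  [1] u=0 | in 111101 | out 111111 | ==
  [2] u=1 | in 111101 | out 100111 | prev 000000 | push {0}
  [3] u=2 | in 100111 | out 111101 | ==
  [4] u=0 | in 111111 | out 111111 | ==

Converged values:
  [0] 111111
  [1] 100111
  [2] 111101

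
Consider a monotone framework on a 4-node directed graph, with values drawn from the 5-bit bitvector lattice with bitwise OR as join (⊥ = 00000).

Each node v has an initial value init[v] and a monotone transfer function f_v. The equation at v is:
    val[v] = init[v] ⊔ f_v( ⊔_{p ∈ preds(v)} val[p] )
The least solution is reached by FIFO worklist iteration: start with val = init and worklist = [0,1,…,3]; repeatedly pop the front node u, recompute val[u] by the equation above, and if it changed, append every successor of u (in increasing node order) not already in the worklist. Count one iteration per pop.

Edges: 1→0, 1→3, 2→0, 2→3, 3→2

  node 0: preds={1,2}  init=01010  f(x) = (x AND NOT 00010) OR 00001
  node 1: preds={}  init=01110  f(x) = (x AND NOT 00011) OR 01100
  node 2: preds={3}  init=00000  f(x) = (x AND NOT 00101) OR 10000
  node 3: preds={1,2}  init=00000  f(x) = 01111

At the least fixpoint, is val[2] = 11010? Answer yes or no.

Trace (8 dequeues):
  [1] u=0 | in 01110 | out 01111 | prev 01010 | push {}
  [2] u=1 | in 00000 | out 01110 | ==
  [3] u=2 | in 00000 | out 10000 | prev 00000 | push {0}
  [4] u=3 | in 11110 | out 01111 | prev 00000 | push {2}
  [5] u=0 | in 11110 | out 11111 | prev 01111 | push {}
  [6] u=2 | in 01111 | out 11010 | prev 10000 | push {0,3}
  [7] u=0 | in 11110 | out 11111 | ==
  [8] u=3 | in 11110 | out 01111 | ==

Converged values:
  [0] 11111
  [1] 01110
  [2] 11010
  [3] 01111

yes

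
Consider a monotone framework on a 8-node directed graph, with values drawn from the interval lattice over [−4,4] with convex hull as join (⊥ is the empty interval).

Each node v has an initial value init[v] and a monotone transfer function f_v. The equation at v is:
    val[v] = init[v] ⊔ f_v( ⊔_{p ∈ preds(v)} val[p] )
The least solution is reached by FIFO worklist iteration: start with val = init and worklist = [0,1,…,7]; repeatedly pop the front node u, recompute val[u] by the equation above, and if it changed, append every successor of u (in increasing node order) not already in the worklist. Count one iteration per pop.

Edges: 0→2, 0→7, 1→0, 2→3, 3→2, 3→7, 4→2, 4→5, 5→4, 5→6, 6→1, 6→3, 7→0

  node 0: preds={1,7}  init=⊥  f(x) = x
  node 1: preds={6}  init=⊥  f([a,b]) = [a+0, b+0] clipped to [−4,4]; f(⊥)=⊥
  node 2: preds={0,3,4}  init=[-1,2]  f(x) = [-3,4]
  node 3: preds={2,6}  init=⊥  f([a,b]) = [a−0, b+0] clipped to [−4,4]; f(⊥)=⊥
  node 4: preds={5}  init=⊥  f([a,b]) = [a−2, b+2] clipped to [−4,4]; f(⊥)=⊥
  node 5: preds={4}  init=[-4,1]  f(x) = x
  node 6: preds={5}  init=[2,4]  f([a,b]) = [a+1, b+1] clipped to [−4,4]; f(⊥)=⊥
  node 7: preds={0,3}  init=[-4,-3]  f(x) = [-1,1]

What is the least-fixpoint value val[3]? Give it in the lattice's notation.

[-3,4]

Iteration log — 19 steps:
  step 1. node 0  ⊔preds=[-4,-3]  new=[-4,-3]  old=⊥  +wl: 
  step 2. node 1  ⊔preds=[2,4]  new=[2,4]  old=⊥  +wl: 0
  step 3. node 2  ⊔preds=[-4,-3]  new=[-3,4]  old=[-1,2]  +wl: 
  step 4. node 3  ⊔preds=[-3,4]  new=[-3,4]  old=⊥  +wl: 2
  step 5. node 4  ⊔preds=[-4,1]  new=[-4,3]  old=⊥  +wl: 
  step 6. node 5  ⊔preds=[-4,3]  new=[-4,3]  old=[-4,1]  +wl: 4
  step 7. node 6  ⊔preds=[-4,3]  new=[-3,4]  old=[2,4]  +wl: 1,3
  step 8. node 7  ⊔preds=[-4,4]  new=[-4,1]  old=[-4,-3]  +wl: 
  step 9. node 0  ⊔preds=[-4,4]  new=[-4,4]  old=[-4,-3]  +wl: 7
  step 10. node 2  ⊔preds=[-4,4]  new=[-3,4]  stable
  step 11. node 4  ⊔preds=[-4,3]  new=[-4,4]  old=[-4,3]  +wl: 2,5
  step 12. node 1  ⊔preds=[-3,4]  new=[-3,4]  old=[2,4]  +wl: 0
  step 13. node 3  ⊔preds=[-3,4]  new=[-3,4]  stable
  step 14. node 7  ⊔preds=[-4,4]  new=[-4,1]  stable
  step 15. node 2  ⊔preds=[-4,4]  new=[-3,4]  stable
  step 16. node 5  ⊔preds=[-4,4]  new=[-4,4]  old=[-4,3]  +wl: 4,6
  step 17. node 0  ⊔preds=[-4,4]  new=[-4,4]  stable
  step 18. node 4  ⊔preds=[-4,4]  new=[-4,4]  stable
  step 19. node 6  ⊔preds=[-4,4]  new=[-3,4]  stable

Least fixpoint reached:
  node 0: [-4,4]
  node 1: [-3,4]
  node 2: [-3,4]
  node 3: [-3,4]
  node 4: [-4,4]
  node 5: [-4,4]
  node 6: [-3,4]
  node 7: [-4,1]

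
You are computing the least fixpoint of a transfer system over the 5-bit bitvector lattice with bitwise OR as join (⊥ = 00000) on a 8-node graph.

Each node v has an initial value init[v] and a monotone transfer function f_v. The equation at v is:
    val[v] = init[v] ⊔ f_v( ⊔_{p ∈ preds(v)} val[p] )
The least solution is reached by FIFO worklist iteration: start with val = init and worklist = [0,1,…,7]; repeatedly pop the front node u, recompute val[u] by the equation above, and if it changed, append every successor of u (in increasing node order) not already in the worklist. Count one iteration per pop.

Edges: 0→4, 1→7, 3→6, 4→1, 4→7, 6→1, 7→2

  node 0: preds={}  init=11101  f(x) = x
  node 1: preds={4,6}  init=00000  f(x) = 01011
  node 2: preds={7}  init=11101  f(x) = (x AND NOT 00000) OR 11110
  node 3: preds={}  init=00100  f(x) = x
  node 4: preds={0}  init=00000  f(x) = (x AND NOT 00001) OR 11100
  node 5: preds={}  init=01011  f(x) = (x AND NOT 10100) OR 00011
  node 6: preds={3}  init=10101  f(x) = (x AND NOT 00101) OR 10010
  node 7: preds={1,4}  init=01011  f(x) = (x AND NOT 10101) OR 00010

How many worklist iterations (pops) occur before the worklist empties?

Worklist (9 pops):
  #1 pop 0: in=00000 → 11101 (no change)
  #2 pop 1: in=10101 → 01011 (was 00000); enqueue []
  #3 pop 2: in=01011 → 11111 (was 11101); enqueue []
  #4 pop 3: in=00000 → 00100 (no change)
  #5 pop 4: in=11101 → 11100 (was 00000); enqueue [1]
  #6 pop 5: in=00000 → 01011 (no change)
  #7 pop 6: in=00100 → 10111 (was 10101); enqueue []
  #8 pop 7: in=11111 → 01011 (no change)
  #9 pop 1: in=11111 → 01011 (no change)

Fixpoint:
  val[0] = 11101
  val[1] = 01011
  val[2] = 11111
  val[3] = 00100
  val[4] = 11100
  val[5] = 01011
  val[6] = 10111
  val[7] = 01011

9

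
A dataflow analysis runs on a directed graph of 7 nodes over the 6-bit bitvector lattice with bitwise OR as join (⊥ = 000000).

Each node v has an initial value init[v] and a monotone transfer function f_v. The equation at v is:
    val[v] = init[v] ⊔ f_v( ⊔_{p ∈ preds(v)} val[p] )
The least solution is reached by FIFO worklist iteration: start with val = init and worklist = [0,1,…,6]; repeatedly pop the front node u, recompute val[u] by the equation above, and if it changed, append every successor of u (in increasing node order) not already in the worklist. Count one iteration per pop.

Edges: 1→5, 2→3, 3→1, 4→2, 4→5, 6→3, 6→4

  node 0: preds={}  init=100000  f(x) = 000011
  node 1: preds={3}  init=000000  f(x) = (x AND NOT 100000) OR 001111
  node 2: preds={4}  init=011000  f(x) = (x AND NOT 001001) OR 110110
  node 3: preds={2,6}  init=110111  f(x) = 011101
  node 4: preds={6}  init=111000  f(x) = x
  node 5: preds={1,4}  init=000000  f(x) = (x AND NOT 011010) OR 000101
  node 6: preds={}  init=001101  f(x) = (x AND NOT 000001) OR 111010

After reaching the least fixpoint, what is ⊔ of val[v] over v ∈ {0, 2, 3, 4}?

111111

Iteration log — 13 steps:
  step 1. node 0  ⊔preds=000000  new=100011  old=100000  +wl: 
  step 2. node 1  ⊔preds=110111  new=011111  old=000000  +wl: 
  step 3. node 2  ⊔preds=111000  new=111110  old=011000  +wl: 
  step 4. node 3  ⊔preds=111111  new=111111  old=110111  +wl: 1
  step 5. node 4  ⊔preds=001101  new=111101  old=111000  +wl: 2
  step 6. node 5  ⊔preds=111111  new=100101  old=000000  +wl: 
  step 7. node 6  ⊔preds=000000  new=111111  old=001101  +wl: 3,4
  step 8. node 1  ⊔preds=111111  new=011111  stable
  step 9. node 2  ⊔preds=111101  new=111110  stable
  step 10. node 3  ⊔preds=111111  new=111111  stable
  step 11. node 4  ⊔preds=111111  new=111111  old=111101  +wl: 2,5
  step 12. node 2  ⊔preds=111111  new=111110  stable
  step 13. node 5  ⊔preds=111111  new=100101  stable

Least fixpoint reached:
  node 0: 100011
  node 1: 011111
  node 2: 111110
  node 3: 111111
  node 4: 111111
  node 5: 100101
  node 6: 111111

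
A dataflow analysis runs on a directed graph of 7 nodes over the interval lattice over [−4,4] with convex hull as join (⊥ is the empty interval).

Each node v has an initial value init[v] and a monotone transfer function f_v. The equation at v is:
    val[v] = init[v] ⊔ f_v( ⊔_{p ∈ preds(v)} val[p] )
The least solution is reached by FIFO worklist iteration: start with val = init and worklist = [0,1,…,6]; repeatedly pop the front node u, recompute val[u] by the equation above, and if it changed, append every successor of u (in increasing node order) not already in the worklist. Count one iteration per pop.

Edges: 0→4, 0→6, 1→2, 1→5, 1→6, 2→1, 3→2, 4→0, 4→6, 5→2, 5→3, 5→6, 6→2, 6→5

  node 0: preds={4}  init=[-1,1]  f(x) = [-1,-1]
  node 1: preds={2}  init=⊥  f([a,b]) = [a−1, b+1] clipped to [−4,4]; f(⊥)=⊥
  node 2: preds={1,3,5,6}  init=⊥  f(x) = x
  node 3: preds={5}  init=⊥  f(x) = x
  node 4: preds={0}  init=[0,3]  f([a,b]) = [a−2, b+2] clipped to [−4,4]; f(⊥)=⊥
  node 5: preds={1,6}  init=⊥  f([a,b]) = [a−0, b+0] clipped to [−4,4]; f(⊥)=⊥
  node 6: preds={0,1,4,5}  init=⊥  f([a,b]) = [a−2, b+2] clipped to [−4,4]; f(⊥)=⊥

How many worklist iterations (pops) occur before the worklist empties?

16

Trace (16 dequeues):
  [1] u=0 | in [0,3] | out [-1,1] | ==
  [2] u=1 | in ⊥ | out ⊥ | ==
  [3] u=2 | in ⊥ | out ⊥ | ==
  [4] u=3 | in ⊥ | out ⊥ | ==
  [5] u=4 | in [-1,1] | out [-3,3] | prev [0,3] | push {0}
  [6] u=5 | in ⊥ | out ⊥ | ==
  [7] u=6 | in [-3,3] | out [-4,4] | prev ⊥ | push {2,5}
  [8] u=0 | in [-3,3] | out [-1,1] | ==
  [9] u=2 | in [-4,4] | out [-4,4] | prev ⊥ | push {1}
  [10] u=5 | in [-4,4] | out [-4,4] | prev ⊥ | push {2,3,6}
  [11] u=1 | in [-4,4] | out [-4,4] | prev ⊥ | push {5}
  [12] u=2 | in [-4,4] | out [-4,4] | ==
  [13] u=3 | in [-4,4] | out [-4,4] | prev ⊥ | push {2}
  [14] u=6 | in [-4,4] | out [-4,4] | ==
  [15] u=5 | in [-4,4] | out [-4,4] | ==
  [16] u=2 | in [-4,4] | out [-4,4] | ==

Converged values:
  [0] [-1,1]
  [1] [-4,4]
  [2] [-4,4]
  [3] [-4,4]
  [4] [-3,3]
  [5] [-4,4]
  [6] [-4,4]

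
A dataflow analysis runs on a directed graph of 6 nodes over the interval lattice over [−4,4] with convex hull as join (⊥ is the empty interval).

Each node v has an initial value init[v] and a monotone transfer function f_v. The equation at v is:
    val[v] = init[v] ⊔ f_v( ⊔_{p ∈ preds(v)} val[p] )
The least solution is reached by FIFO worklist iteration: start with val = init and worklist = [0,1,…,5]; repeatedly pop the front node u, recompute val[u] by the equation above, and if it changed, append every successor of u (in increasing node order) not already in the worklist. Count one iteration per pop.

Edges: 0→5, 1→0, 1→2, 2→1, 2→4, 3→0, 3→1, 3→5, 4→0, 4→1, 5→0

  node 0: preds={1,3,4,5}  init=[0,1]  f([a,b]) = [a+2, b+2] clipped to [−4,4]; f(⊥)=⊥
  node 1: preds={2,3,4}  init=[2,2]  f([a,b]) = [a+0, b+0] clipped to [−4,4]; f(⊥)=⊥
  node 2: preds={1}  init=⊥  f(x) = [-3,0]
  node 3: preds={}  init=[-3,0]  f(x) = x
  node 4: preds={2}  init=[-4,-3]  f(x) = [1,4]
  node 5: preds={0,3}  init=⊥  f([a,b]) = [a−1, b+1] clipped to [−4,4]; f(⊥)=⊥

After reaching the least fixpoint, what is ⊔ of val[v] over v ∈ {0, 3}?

[-3,4]

Trace (10 dequeues):
  [1] u=0 | in [-4,2] | out [-2,4] | prev [0,1] | push {}
  [2] u=1 | in [-4,0] | out [-4,2] | prev [2,2] | push {0}
  [3] u=2 | in [-4,2] | out [-3,0] | prev ⊥ | push {1}
  [4] u=3 | in ⊥ | out [-3,0] | ==
  [5] u=4 | in [-3,0] | out [-4,4] | prev [-4,-3] | push {}
  [6] u=5 | in [-3,4] | out [-4,4] | prev ⊥ | push {}
  [7] u=0 | in [-4,4] | out [-2,4] | ==
  [8] u=1 | in [-4,4] | out [-4,4] | prev [-4,2] | push {0,2}
  [9] u=0 | in [-4,4] | out [-2,4] | ==
  [10] u=2 | in [-4,4] | out [-3,0] | ==

Converged values:
  [0] [-2,4]
  [1] [-4,4]
  [2] [-3,0]
  [3] [-3,0]
  [4] [-4,4]
  [5] [-4,4]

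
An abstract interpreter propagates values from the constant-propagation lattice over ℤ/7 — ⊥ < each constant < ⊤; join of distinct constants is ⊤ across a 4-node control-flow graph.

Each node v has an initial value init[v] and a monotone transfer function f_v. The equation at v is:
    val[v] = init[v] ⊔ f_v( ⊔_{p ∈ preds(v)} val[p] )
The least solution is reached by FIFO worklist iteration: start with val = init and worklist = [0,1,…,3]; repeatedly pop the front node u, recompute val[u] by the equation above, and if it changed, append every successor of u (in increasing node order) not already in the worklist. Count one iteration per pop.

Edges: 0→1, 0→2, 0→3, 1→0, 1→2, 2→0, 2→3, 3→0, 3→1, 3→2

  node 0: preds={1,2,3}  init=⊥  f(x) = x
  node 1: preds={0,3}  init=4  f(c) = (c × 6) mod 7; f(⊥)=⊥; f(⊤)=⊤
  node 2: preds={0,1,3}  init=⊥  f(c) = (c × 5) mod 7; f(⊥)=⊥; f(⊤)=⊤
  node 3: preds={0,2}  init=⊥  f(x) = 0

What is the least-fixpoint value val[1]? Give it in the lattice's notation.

⊤

Iteration log — 8 steps:
  step 1. node 0  ⊔preds=4  new=4  old=⊥  +wl: 
  step 2. node 1  ⊔preds=4  new=⊤  old=4  +wl: 0
  step 3. node 2  ⊔preds=⊤  new=⊤  old=⊥  +wl: 
  step 4. node 3  ⊔preds=⊤  new=0  old=⊥  +wl: 1,2
  step 5. node 0  ⊔preds=⊤  new=⊤  old=4  +wl: 3
  step 6. node 1  ⊔preds=⊤  new=⊤  stable
  step 7. node 2  ⊔preds=⊤  new=⊤  stable
  step 8. node 3  ⊔preds=⊤  new=0  stable

Least fixpoint reached:
  node 0: ⊤
  node 1: ⊤
  node 2: ⊤
  node 3: 0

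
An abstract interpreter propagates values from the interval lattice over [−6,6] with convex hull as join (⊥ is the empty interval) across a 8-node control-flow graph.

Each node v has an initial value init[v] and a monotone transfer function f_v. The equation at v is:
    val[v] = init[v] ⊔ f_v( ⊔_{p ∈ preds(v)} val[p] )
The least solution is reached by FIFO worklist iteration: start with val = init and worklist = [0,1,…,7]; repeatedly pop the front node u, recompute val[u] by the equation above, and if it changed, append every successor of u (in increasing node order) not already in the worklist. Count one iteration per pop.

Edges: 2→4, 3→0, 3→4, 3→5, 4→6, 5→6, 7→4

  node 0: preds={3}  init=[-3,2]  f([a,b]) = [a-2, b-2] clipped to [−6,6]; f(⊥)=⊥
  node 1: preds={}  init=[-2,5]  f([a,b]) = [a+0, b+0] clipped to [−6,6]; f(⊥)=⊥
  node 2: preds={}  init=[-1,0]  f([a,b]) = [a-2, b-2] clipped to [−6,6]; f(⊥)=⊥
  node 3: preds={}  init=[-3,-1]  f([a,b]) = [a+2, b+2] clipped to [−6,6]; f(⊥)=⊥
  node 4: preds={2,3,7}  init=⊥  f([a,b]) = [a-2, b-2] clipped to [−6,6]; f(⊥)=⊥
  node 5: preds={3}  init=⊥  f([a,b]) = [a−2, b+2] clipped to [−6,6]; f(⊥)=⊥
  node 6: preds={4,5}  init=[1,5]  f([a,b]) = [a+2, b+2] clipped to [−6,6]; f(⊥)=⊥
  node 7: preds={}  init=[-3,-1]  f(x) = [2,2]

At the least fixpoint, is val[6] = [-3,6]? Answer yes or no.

no

Worklist (10 pops):
  #1 pop 0: in=[-3,-1] → [-5,2] (was [-3,2]); enqueue []
  #2 pop 1: in=⊥ → [-2,5] (no change)
  #3 pop 2: in=⊥ → [-1,0] (no change)
  #4 pop 3: in=⊥ → [-3,-1] (no change)
  #5 pop 4: in=[-3,0] → [-5,-2] (was ⊥); enqueue []
  #6 pop 5: in=[-3,-1] → [-5,1] (was ⊥); enqueue []
  #7 pop 6: in=[-5,1] → [-3,5] (was [1,5]); enqueue []
  #8 pop 7: in=⊥ → [-3,2] (was [-3,-1]); enqueue [4]
  #9 pop 4: in=[-3,2] → [-5,0] (was [-5,-2]); enqueue [6]
  #10 pop 6: in=[-5,1] → [-3,5] (no change)

Fixpoint:
  val[0] = [-5,2]
  val[1] = [-2,5]
  val[2] = [-1,0]
  val[3] = [-3,-1]
  val[4] = [-5,0]
  val[5] = [-5,1]
  val[6] = [-3,5]
  val[7] = [-3,2]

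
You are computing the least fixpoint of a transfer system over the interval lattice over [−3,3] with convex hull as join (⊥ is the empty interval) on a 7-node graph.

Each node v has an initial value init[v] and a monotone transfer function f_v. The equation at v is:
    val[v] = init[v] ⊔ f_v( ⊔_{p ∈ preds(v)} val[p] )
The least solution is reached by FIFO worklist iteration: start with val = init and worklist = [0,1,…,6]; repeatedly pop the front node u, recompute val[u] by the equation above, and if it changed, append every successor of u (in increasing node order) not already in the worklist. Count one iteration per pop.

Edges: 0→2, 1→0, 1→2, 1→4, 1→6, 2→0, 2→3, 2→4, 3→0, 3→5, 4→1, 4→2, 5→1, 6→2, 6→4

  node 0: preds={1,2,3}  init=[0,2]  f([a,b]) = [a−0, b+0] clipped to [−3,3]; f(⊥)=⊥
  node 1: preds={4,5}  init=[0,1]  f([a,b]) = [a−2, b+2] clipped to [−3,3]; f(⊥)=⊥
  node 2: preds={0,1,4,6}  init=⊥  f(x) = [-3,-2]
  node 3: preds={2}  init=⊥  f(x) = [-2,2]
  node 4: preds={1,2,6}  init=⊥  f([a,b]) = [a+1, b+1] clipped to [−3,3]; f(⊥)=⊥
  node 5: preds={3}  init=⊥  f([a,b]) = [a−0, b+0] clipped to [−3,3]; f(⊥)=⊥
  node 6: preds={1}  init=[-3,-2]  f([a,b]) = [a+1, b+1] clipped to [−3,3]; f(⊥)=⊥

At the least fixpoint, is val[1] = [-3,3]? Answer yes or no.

yes

Iteration log — 16 steps:
  step 1. node 0  ⊔preds=[0,1]  new=[0,2]  stable
  step 2. node 1  ⊔preds=⊥  new=[0,1]  stable
  step 3. node 2  ⊔preds=[-3,2]  new=[-3,-2]  old=⊥  +wl: 0
  step 4. node 3  ⊔preds=[-3,-2]  new=[-2,2]  old=⊥  +wl: 
  step 5. node 4  ⊔preds=[-3,1]  new=[-2,2]  old=⊥  +wl: 1,2
  step 6. node 5  ⊔preds=[-2,2]  new=[-2,2]  old=⊥  +wl: 
  step 7. node 6  ⊔preds=[0,1]  new=[-3,2]  old=[-3,-2]  +wl: 4
  step 8. node 0  ⊔preds=[-3,2]  new=[-3,2]  old=[0,2]  +wl: 
  step 9. node 1  ⊔preds=[-2,2]  new=[-3,3]  old=[0,1]  +wl: 0,6
  step 10. node 2  ⊔preds=[-3,3]  new=[-3,-2]  stable
  step 11. node 4  ⊔preds=[-3,3]  new=[-2,3]  old=[-2,2]  +wl: 1,2
  step 12. node 0  ⊔preds=[-3,3]  new=[-3,3]  old=[-3,2]  +wl: 
  step 13. node 6  ⊔preds=[-3,3]  new=[-3,3]  old=[-3,2]  +wl: 4
  step 14. node 1  ⊔preds=[-2,3]  new=[-3,3]  stable
  step 15. node 2  ⊔preds=[-3,3]  new=[-3,-2]  stable
  step 16. node 4  ⊔preds=[-3,3]  new=[-2,3]  stable

Least fixpoint reached:
  node 0: [-3,3]
  node 1: [-3,3]
  node 2: [-3,-2]
  node 3: [-2,2]
  node 4: [-2,3]
  node 5: [-2,2]
  node 6: [-3,3]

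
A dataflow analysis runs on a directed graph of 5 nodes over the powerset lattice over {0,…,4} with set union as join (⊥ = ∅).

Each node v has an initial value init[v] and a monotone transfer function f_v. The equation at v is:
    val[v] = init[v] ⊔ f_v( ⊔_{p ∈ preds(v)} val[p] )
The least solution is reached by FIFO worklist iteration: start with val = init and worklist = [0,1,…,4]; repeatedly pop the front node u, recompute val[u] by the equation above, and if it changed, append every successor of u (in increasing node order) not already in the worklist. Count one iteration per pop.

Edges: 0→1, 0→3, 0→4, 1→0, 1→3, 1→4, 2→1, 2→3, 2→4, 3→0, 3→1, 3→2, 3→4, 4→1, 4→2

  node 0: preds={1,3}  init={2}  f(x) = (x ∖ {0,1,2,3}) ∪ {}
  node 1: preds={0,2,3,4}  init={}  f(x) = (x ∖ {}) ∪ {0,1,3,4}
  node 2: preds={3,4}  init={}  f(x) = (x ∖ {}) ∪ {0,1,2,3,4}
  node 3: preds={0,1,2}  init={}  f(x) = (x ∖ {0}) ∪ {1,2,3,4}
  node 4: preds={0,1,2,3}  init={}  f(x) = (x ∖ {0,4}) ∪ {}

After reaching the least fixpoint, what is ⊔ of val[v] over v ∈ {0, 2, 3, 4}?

Worklist (10 pops):
  #1 pop 0: in={} → {2} (no change)
  #2 pop 1: in={2} → {0,1,2,3,4} (was {}); enqueue [0]
  #3 pop 2: in={} → {0,1,2,3,4} (was {}); enqueue [1]
  #4 pop 3: in={0,1,2,3,4} → {1,2,3,4} (was {}); enqueue [2]
  #5 pop 4: in={0,1,2,3,4} → {1,2,3} (was {}); enqueue []
  #6 pop 0: in={0,1,2,3,4} → {2,4} (was {2}); enqueue [3,4]
  #7 pop 1: in={0,1,2,3,4} → {0,1,2,3,4} (no change)
  #8 pop 2: in={1,2,3,4} → {0,1,2,3,4} (no change)
  #9 pop 3: in={0,1,2,3,4} → {1,2,3,4} (no change)
  #10 pop 4: in={0,1,2,3,4} → {1,2,3} (no change)

Fixpoint:
  val[0] = {2,4}
  val[1] = {0,1,2,3,4}
  val[2] = {0,1,2,3,4}
  val[3] = {1,2,3,4}
  val[4] = {1,2,3}

{0,1,2,3,4}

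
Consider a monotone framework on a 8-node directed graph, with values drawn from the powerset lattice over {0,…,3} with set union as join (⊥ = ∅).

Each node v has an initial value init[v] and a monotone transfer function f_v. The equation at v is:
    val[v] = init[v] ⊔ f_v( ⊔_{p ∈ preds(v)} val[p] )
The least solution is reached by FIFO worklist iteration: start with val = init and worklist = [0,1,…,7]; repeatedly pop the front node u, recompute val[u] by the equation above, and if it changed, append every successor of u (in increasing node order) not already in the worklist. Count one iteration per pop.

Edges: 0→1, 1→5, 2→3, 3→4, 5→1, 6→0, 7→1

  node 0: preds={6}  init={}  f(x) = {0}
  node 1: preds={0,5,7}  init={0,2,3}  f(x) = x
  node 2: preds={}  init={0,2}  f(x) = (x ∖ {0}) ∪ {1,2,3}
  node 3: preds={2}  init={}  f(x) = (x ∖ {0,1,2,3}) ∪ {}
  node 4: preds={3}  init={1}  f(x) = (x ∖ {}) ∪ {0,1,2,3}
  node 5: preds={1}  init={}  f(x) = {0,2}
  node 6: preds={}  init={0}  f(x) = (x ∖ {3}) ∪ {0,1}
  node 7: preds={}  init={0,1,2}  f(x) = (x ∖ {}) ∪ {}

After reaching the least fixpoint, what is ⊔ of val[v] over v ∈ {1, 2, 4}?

Trace (10 dequeues):
  [1] u=0 | in {0} | out {0} | prev {} | push {}
  [2] u=1 | in {0,1,2} | out {0,1,2,3} | prev {0,2,3} | push {}
  [3] u=2 | in {} | out {0,1,2,3} | prev {0,2} | push {}
  [4] u=3 | in {0,1,2,3} | out {} | ==
  [5] u=4 | in {} | out {0,1,2,3} | prev {1} | push {}
  [6] u=5 | in {0,1,2,3} | out {0,2} | prev {} | push {1}
  [7] u=6 | in {} | out {0,1} | prev {0} | push {0}
  [8] u=7 | in {} | out {0,1,2} | ==
  [9] u=1 | in {0,1,2} | out {0,1,2,3} | ==
  [10] u=0 | in {0,1} | out {0} | ==

Converged values:
  [0] {0}
  [1] {0,1,2,3}
  [2] {0,1,2,3}
  [3] {}
  [4] {0,1,2,3}
  [5] {0,2}
  [6] {0,1}
  [7] {0,1,2}

{0,1,2,3}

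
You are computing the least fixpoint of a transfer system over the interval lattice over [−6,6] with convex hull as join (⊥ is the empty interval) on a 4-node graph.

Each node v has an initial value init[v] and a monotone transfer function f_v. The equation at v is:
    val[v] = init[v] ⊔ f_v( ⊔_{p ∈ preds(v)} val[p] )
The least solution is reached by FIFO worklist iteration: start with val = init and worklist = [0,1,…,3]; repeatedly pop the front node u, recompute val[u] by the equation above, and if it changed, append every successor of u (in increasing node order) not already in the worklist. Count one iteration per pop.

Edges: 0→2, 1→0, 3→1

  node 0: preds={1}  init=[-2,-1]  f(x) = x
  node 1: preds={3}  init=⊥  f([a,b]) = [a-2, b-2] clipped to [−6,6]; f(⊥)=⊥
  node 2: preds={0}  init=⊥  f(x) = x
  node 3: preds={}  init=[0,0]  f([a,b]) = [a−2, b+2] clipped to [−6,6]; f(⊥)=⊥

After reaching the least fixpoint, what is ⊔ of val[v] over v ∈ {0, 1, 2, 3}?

Iteration log — 5 steps:
  step 1. node 0  ⊔preds=⊥  new=[-2,-1]  stable
  step 2. node 1  ⊔preds=[0,0]  new=[-2,-2]  old=⊥  +wl: 0
  step 3. node 2  ⊔preds=[-2,-1]  new=[-2,-1]  old=⊥  +wl: 
  step 4. node 3  ⊔preds=⊥  new=[0,0]  stable
  step 5. node 0  ⊔preds=[-2,-2]  new=[-2,-1]  stable

Least fixpoint reached:
  node 0: [-2,-1]
  node 1: [-2,-2]
  node 2: [-2,-1]
  node 3: [0,0]

[-2,0]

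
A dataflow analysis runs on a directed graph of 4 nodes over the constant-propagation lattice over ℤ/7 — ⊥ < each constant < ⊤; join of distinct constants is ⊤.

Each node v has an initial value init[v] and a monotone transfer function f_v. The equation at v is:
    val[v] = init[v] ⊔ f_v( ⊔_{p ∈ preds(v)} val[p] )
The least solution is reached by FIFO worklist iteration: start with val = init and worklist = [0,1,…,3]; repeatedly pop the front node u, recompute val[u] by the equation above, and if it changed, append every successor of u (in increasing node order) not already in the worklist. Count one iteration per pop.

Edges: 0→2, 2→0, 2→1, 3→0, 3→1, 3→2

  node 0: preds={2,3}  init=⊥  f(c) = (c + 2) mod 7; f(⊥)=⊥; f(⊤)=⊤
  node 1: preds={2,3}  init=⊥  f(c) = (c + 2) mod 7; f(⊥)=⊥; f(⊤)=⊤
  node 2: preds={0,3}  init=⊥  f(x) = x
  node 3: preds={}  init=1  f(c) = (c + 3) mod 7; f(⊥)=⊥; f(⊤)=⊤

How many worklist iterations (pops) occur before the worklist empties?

7

Worklist (7 pops):
  #1 pop 0: in=1 → 3 (was ⊥); enqueue []
  #2 pop 1: in=1 → 3 (was ⊥); enqueue []
  #3 pop 2: in=⊤ → ⊤ (was ⊥); enqueue [0,1]
  #4 pop 3: in=⊥ → 1 (no change)
  #5 pop 0: in=⊤ → ⊤ (was 3); enqueue [2]
  #6 pop 1: in=⊤ → ⊤ (was 3); enqueue []
  #7 pop 2: in=⊤ → ⊤ (no change)

Fixpoint:
  val[0] = ⊤
  val[1] = ⊤
  val[2] = ⊤
  val[3] = 1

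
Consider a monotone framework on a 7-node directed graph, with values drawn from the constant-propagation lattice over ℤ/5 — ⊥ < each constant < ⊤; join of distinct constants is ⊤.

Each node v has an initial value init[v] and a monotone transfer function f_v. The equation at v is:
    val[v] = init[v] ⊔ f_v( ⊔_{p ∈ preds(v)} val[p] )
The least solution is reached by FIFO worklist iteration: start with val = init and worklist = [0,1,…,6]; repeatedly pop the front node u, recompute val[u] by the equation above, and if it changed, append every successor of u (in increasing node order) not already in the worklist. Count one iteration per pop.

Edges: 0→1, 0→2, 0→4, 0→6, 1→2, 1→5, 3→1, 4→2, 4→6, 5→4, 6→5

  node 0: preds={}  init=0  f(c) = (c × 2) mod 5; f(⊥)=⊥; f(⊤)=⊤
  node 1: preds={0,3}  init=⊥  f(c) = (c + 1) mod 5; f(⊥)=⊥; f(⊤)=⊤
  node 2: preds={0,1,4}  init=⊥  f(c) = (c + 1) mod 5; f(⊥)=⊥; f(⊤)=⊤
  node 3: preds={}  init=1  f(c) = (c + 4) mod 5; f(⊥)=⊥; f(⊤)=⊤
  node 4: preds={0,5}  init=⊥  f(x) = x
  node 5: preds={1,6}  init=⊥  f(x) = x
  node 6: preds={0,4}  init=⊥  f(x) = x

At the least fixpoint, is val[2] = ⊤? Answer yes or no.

Worklist (13 pops):
  #1 pop 0: in=⊥ → 0 (no change)
  #2 pop 1: in=⊤ → ⊤ (was ⊥); enqueue []
  #3 pop 2: in=⊤ → ⊤ (was ⊥); enqueue []
  #4 pop 3: in=⊥ → 1 (no change)
  #5 pop 4: in=0 → 0 (was ⊥); enqueue [2]
  #6 pop 5: in=⊤ → ⊤ (was ⊥); enqueue [4]
  #7 pop 6: in=0 → 0 (was ⊥); enqueue [5]
  #8 pop 2: in=⊤ → ⊤ (no change)
  #9 pop 4: in=⊤ → ⊤ (was 0); enqueue [2,6]
  #10 pop 5: in=⊤ → ⊤ (no change)
  #11 pop 2: in=⊤ → ⊤ (no change)
  #12 pop 6: in=⊤ → ⊤ (was 0); enqueue [5]
  #13 pop 5: in=⊤ → ⊤ (no change)

Fixpoint:
  val[0] = 0
  val[1] = ⊤
  val[2] = ⊤
  val[3] = 1
  val[4] = ⊤
  val[5] = ⊤
  val[6] = ⊤

yes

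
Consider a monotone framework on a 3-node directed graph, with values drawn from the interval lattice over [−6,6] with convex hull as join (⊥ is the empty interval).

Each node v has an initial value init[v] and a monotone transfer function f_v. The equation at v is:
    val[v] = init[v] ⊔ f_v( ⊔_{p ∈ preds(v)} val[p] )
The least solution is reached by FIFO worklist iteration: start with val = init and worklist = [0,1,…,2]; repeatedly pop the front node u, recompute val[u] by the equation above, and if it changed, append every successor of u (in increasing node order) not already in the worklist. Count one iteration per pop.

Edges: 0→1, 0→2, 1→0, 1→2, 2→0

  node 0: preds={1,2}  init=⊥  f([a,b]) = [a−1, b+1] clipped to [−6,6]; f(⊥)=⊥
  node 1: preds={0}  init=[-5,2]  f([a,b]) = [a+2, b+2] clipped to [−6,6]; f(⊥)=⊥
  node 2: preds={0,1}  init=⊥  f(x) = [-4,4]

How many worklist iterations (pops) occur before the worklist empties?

7

Iteration log — 7 steps:
  step 1. node 0  ⊔preds=[-5,2]  new=[-6,3]  old=⊥  +wl: 
  step 2. node 1  ⊔preds=[-6,3]  new=[-5,5]  old=[-5,2]  +wl: 0
  step 3. node 2  ⊔preds=[-6,5]  new=[-4,4]  old=⊥  +wl: 
  step 4. node 0  ⊔preds=[-5,5]  new=[-6,6]  old=[-6,3]  +wl: 1,2
  step 5. node 1  ⊔preds=[-6,6]  new=[-5,6]  old=[-5,5]  +wl: 0
  step 6. node 2  ⊔preds=[-6,6]  new=[-4,4]  stable
  step 7. node 0  ⊔preds=[-5,6]  new=[-6,6]  stable

Least fixpoint reached:
  node 0: [-6,6]
  node 1: [-5,6]
  node 2: [-4,4]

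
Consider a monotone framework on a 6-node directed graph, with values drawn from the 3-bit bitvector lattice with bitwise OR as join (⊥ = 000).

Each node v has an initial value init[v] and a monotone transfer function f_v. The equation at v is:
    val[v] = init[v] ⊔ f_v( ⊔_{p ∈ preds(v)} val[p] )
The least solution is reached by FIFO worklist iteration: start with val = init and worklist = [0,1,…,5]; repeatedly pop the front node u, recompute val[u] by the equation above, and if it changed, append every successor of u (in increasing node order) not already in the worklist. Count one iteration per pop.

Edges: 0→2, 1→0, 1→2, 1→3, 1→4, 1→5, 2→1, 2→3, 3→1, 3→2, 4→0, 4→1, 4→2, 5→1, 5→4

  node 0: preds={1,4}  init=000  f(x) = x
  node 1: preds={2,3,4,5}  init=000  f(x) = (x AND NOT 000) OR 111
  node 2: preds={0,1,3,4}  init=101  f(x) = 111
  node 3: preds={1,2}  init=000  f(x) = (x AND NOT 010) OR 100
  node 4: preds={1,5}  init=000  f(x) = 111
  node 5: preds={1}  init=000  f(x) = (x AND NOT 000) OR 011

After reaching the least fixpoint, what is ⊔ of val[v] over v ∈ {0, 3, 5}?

111

Worklist (10 pops):
  #1 pop 0: in=000 → 000 (no change)
  #2 pop 1: in=101 → 111 (was 000); enqueue [0]
  #3 pop 2: in=111 → 111 (was 101); enqueue [1]
  #4 pop 3: in=111 → 101 (was 000); enqueue [2]
  #5 pop 4: in=111 → 111 (was 000); enqueue []
  #6 pop 5: in=111 → 111 (was 000); enqueue [4]
  #7 pop 0: in=111 → 111 (was 000); enqueue []
  #8 pop 1: in=111 → 111 (no change)
  #9 pop 2: in=111 → 111 (no change)
  #10 pop 4: in=111 → 111 (no change)

Fixpoint:
  val[0] = 111
  val[1] = 111
  val[2] = 111
  val[3] = 101
  val[4] = 111
  val[5] = 111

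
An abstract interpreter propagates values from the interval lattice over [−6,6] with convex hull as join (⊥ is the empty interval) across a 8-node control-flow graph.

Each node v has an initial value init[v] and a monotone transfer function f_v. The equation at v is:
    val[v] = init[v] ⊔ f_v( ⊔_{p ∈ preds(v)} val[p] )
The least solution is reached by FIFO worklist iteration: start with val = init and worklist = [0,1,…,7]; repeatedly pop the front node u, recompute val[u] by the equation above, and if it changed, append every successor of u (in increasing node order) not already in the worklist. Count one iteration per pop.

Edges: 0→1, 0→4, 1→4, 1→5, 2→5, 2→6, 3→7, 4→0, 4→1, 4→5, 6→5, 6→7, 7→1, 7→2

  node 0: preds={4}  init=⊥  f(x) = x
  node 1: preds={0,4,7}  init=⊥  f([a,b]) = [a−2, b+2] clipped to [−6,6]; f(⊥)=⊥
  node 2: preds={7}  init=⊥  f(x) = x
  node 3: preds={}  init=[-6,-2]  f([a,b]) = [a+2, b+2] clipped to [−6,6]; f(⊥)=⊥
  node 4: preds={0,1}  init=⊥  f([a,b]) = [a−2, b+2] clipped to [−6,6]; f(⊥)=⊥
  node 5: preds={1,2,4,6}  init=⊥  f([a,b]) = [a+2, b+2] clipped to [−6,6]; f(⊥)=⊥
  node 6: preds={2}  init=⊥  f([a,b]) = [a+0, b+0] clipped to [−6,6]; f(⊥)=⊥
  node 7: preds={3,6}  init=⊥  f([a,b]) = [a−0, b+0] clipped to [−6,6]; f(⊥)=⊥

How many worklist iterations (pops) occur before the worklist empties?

Iteration log — 22 steps:
  step 1. node 0  ⊔preds=⊥  new=⊥  stable
  step 2. node 1  ⊔preds=⊥  new=⊥  stable
  step 3. node 2  ⊔preds=⊥  new=⊥  stable
  step 4. node 3  ⊔preds=⊥  new=[-6,-2]  stable
  step 5. node 4  ⊔preds=⊥  new=⊥  stable
  step 6. node 5  ⊔preds=⊥  new=⊥  stable
  step 7. node 6  ⊔preds=⊥  new=⊥  stable
  step 8. node 7  ⊔preds=[-6,-2]  new=[-6,-2]  old=⊥  +wl: 1,2
  step 9. node 1  ⊔preds=[-6,-2]  new=[-6,0]  old=⊥  +wl: 4,5
  step 10. node 2  ⊔preds=[-6,-2]  new=[-6,-2]  old=⊥  +wl: 6
  step 11. node 4  ⊔preds=[-6,0]  new=[-6,2]  old=⊥  +wl: 0,1
  step 12. node 5  ⊔preds=[-6,2]  new=[-4,4]  old=⊥  +wl: 
  step 13. node 6  ⊔preds=[-6,-2]  new=[-6,-2]  old=⊥  +wl: 5,7
  step 14. node 0  ⊔preds=[-6,2]  new=[-6,2]  old=⊥  +wl: 4
  step 15. node 1  ⊔preds=[-6,2]  new=[-6,4]  old=[-6,0]  +wl: 
  step 16. node 5  ⊔preds=[-6,4]  new=[-4,6]  old=[-4,4]  +wl: 
  step 17. node 7  ⊔preds=[-6,-2]  new=[-6,-2]  stable
  step 18. node 4  ⊔preds=[-6,4]  new=[-6,6]  old=[-6,2]  +wl: 0,1,5
  step 19. node 0  ⊔preds=[-6,6]  new=[-6,6]  old=[-6,2]  +wl: 4
  step 20. node 1  ⊔preds=[-6,6]  new=[-6,6]  old=[-6,4]  +wl: 
  step 21. node 5  ⊔preds=[-6,6]  new=[-4,6]  stable
  step 22. node 4  ⊔preds=[-6,6]  new=[-6,6]  stable

Least fixpoint reached:
  node 0: [-6,6]
  node 1: [-6,6]
  node 2: [-6,-2]
  node 3: [-6,-2]
  node 4: [-6,6]
  node 5: [-4,6]
  node 6: [-6,-2]
  node 7: [-6,-2]

22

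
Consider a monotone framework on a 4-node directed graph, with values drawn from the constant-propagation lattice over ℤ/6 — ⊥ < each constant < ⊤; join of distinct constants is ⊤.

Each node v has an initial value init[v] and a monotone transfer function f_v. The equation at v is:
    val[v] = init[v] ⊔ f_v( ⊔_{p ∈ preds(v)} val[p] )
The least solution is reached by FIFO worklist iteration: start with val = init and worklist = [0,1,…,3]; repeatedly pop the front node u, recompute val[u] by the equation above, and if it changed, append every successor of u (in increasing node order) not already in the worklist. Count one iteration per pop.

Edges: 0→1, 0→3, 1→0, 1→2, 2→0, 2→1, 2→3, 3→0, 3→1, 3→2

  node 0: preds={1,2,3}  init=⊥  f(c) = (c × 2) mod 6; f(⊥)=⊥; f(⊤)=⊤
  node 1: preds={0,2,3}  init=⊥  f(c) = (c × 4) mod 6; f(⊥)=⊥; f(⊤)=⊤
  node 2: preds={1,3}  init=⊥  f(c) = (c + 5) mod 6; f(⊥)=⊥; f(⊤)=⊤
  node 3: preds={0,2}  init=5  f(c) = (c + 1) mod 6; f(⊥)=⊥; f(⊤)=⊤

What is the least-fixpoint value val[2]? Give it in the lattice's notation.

Worklist (8 pops):
  #1 pop 0: in=5 → 4 (was ⊥); enqueue []
  #2 pop 1: in=⊤ → ⊤ (was ⊥); enqueue [0]
  #3 pop 2: in=⊤ → ⊤ (was ⊥); enqueue [1]
  #4 pop 3: in=⊤ → ⊤ (was 5); enqueue [2]
  #5 pop 0: in=⊤ → ⊤ (was 4); enqueue [3]
  #6 pop 1: in=⊤ → ⊤ (no change)
  #7 pop 2: in=⊤ → ⊤ (no change)
  #8 pop 3: in=⊤ → ⊤ (no change)

Fixpoint:
  val[0] = ⊤
  val[1] = ⊤
  val[2] = ⊤
  val[3] = ⊤

⊤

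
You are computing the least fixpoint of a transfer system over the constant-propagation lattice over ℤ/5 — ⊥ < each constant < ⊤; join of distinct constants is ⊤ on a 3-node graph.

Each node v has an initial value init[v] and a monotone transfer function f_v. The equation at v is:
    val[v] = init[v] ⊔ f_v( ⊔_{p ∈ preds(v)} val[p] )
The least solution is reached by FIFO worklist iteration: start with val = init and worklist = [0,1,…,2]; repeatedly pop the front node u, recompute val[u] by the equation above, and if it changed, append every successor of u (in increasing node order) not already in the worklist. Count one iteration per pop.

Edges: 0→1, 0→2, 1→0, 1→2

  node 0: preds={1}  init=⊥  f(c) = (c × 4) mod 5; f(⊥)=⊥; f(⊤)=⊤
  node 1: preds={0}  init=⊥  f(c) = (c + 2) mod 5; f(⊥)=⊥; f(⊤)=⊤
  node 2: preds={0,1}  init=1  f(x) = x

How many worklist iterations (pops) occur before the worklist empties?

3

Worklist (3 pops):
  #1 pop 0: in=⊥ → ⊥ (no change)
  #2 pop 1: in=⊥ → ⊥ (no change)
  #3 pop 2: in=⊥ → 1 (no change)

Fixpoint:
  val[0] = ⊥
  val[1] = ⊥
  val[2] = 1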